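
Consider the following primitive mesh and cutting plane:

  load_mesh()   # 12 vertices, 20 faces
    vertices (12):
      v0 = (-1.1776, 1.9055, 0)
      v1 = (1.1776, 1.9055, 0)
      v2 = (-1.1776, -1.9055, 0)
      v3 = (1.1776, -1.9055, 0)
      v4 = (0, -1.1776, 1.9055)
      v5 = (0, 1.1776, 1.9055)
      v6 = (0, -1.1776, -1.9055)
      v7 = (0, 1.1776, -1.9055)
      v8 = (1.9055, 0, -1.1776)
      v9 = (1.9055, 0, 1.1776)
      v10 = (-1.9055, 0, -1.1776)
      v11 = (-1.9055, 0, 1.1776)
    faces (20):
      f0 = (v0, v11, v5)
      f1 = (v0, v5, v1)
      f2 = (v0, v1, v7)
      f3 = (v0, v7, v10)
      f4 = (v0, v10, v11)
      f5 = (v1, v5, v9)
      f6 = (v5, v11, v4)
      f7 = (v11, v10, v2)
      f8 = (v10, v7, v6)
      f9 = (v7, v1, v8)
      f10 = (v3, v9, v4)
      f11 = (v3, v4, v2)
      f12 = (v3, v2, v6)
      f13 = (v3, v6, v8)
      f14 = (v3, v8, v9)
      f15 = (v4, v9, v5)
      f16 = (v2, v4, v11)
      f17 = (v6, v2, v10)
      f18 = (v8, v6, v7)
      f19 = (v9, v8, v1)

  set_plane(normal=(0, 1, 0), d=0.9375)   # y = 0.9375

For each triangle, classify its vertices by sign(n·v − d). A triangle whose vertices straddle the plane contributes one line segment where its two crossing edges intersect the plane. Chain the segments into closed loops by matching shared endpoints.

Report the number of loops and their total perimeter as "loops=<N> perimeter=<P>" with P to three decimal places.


Straddling triangles (10 of 20):
  (v0,v11,v5) [+-+] → (-1.54738, 0.9375, 0.598225)–(-0.388511, 0.9375, 1.75709)  len=1.6389
  (v0,v7,v10) [++-] → (-0.388511, 0.9375, -1.75709)–(-1.54738, 0.9375, -0.598225)  len=1.6389
  (v0,v10,v11) [+--] → (-1.54738, 0.9375, -0.598225)–(-1.54738, 0.9375, 0.598225)  len=1.1964
  (v1,v5,v9) [++-] → (0.388511, 0.9375, 1.75709)–(1.54738, 0.9375, 0.598225)  len=1.6389
  (v5,v11,v4) [+--] → (-0.388511, 0.9375, 1.75709)–(0, 0.9375, 1.9055)  len=0.4159
  (v10,v7,v6) [-+-] → (-0.388511, 0.9375, -1.75709)–(0, 0.9375, -1.9055)  len=0.4159
  (v7,v1,v8) [++-] → (1.54738, 0.9375, -0.598225)–(0.388511, 0.9375, -1.75709)  len=1.6389
  (v4,v9,v5) [--+] → (0.388511, 0.9375, 1.75709)–(0, 0.9375, 1.9055)  len=0.4159
  (v8,v6,v7) [--+] → (0, 0.9375, -1.9055)–(0.388511, 0.9375, -1.75709)  len=0.4159
  (v9,v8,v1) [--+] → (1.54738, 0.9375, -0.598225)–(1.54738, 0.9375, 0.598225)  len=1.1964

Chained into 1 loop(s):
  loop 1: 10 segments, perimeter = 10.6120
Total perimeter = 10.612

loops=1 perimeter=10.612


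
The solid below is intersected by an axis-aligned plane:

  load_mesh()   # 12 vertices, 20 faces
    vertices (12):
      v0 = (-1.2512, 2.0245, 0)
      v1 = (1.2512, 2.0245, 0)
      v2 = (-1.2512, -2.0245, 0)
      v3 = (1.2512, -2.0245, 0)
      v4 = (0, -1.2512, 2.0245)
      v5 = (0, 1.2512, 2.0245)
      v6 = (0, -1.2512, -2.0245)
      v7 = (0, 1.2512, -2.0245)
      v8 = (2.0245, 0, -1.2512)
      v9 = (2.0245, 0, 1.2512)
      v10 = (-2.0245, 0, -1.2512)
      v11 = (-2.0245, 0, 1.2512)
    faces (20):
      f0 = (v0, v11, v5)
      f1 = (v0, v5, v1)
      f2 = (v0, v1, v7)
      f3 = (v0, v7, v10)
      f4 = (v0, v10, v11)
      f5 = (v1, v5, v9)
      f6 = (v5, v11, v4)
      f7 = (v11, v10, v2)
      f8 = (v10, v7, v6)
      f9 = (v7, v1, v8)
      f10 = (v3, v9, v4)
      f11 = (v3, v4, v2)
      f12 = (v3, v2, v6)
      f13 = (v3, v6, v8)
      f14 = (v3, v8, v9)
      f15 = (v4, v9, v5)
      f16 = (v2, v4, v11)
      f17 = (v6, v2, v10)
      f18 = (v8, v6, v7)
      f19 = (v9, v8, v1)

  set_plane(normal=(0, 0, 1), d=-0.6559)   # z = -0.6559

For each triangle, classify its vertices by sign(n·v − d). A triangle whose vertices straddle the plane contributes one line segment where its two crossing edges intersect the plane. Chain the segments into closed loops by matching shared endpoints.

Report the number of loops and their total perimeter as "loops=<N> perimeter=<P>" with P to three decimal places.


loops=1 perimeter=12.094

Straddling triangles (10 of 20):
  (v0,v1,v7) [++-] → (0.845835, 1.77397, -0.6559)–(-0.845835, 1.77397, -0.6559)  len=1.6917
  (v0,v7,v10) [+--] → (-0.845835, 1.77397, -0.6559)–(-1.65658, 0.963223, -0.6559)  len=1.1466
  (v0,v10,v11) [+-+] → (-1.65658, 0.963223, -0.6559)–(-2.0245, 0, -0.6559)  len=1.0311
  (v11,v10,v2) [+-+] → (-2.0245, 0, -0.6559)–(-1.65658, -0.963223, -0.6559)  len=1.0311
  (v7,v1,v8) [-+-] → (0.845835, 1.77397, -0.6559)–(1.65658, 0.963223, -0.6559)  len=1.1466
  (v3,v2,v6) [++-] → (-0.845835, -1.77397, -0.6559)–(0.845835, -1.77397, -0.6559)  len=1.6917
  (v3,v6,v8) [+--] → (0.845835, -1.77397, -0.6559)–(1.65658, -0.963223, -0.6559)  len=1.1466
  (v3,v8,v9) [+-+] → (1.65658, -0.963223, -0.6559)–(2.0245, 0, -0.6559)  len=1.0311
  (v6,v2,v10) [-+-] → (-0.845835, -1.77397, -0.6559)–(-1.65658, -0.963223, -0.6559)  len=1.1466
  (v9,v8,v1) [+-+] → (2.0245, 0, -0.6559)–(1.65658, 0.963223, -0.6559)  len=1.0311

Chained into 1 loop(s):
  loop 1: 10 segments, perimeter = 12.0940
Total perimeter = 12.094


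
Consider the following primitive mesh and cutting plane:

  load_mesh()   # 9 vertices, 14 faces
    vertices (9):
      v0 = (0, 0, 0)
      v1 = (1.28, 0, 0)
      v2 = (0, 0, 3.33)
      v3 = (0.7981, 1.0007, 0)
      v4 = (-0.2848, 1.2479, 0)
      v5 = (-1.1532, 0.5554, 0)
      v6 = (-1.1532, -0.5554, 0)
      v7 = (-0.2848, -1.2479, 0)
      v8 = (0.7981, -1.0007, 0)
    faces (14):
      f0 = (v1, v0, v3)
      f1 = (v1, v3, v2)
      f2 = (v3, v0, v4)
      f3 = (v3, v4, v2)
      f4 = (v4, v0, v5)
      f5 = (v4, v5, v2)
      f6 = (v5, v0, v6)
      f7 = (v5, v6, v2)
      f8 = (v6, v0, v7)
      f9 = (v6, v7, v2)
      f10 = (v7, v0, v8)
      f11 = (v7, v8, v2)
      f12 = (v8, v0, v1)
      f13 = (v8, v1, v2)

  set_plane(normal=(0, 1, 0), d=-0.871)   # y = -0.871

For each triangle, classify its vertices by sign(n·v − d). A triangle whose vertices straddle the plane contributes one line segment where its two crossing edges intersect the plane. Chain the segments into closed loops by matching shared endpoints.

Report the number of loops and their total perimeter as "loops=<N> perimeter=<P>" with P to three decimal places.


Straddling triangles (6 of 14):
  (v6,v0,v7) [++-] → (-0.198783, -0.871, 0)–(-0.757435, -0.871, 0)  len=0.5587
  (v6,v7,v2) [+-+] → (-0.757435, -0.871, 0)–(-0.198783, -0.871, 1.00575)  len=1.1505
  (v7,v0,v8) [-+-] → (-0.198783, -0.871, 0)–(0.694659, -0.871, 0)  len=0.8934
  (v7,v8,v2) [--+] → (0.694659, -0.871, 0.431599)–(-0.198783, -0.871, 1.00575)  len=1.0620
  (v8,v0,v1) [-++] → (0.694659, -0.871, 0)–(0.860559, -0.871, 0)  len=0.1659
  (v8,v1,v2) [-++] → (0.860559, -0.871, 0)–(0.694659, -0.871, 0.431599)  len=0.4624

Chained into 1 loop(s):
  loop 1: 6 segments, perimeter = 4.2929
Total perimeter = 4.293

loops=1 perimeter=4.293


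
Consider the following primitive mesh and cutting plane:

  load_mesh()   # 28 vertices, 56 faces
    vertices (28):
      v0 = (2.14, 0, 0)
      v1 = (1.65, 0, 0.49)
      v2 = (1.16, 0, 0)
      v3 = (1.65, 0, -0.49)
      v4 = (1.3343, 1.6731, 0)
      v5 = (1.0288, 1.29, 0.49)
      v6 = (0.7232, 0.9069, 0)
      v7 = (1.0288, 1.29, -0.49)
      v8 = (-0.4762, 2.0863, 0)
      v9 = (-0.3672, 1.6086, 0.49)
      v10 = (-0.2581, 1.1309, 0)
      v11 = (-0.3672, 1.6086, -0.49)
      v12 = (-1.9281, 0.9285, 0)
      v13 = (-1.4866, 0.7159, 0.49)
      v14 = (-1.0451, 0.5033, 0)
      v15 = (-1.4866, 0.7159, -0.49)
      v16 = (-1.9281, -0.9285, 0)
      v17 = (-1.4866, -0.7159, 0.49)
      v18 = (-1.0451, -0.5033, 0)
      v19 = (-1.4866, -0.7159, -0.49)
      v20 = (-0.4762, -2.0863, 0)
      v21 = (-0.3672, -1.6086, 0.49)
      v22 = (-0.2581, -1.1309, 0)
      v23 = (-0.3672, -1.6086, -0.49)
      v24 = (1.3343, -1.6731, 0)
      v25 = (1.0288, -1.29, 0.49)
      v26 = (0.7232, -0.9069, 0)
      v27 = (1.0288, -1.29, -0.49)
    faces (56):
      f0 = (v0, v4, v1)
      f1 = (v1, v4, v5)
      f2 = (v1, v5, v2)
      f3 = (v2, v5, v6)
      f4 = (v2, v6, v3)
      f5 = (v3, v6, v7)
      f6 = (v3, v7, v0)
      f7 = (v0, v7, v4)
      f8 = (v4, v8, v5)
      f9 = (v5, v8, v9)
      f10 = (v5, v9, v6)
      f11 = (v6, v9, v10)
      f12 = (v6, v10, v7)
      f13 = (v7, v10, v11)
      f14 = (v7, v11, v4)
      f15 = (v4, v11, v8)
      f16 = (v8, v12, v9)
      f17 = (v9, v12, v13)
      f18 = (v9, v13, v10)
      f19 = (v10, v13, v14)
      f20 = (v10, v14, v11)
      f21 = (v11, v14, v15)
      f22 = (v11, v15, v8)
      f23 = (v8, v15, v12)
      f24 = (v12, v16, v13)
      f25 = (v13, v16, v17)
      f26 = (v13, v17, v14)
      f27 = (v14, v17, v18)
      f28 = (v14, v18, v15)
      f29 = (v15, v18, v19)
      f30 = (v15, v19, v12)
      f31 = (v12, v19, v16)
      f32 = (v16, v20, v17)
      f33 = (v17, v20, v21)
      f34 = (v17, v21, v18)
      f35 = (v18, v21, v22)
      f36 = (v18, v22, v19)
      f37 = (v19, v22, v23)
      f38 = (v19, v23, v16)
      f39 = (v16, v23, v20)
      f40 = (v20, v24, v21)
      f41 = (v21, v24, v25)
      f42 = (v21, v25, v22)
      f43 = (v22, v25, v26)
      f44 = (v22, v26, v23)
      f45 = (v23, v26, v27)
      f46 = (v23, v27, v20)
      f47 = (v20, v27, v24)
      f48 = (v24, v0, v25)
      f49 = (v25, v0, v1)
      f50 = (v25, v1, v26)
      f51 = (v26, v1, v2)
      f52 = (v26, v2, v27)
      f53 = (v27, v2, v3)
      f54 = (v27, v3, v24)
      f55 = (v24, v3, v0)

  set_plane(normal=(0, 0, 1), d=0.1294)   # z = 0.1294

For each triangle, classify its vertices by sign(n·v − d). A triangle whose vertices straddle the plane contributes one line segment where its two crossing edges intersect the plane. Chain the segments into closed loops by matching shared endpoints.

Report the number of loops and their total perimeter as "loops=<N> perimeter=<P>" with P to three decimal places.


loops=2 perimeter=20.045

Straddling triangles (28 of 56):
  (v0,v4,v1) [--+] → (1.41767, 1.23127, 0.1294)–(2.0106, 0, 0.1294)  len=1.3666
  (v1,v4,v5) [+-+] → (1.41767, 1.23127, 0.1294)–(1.25362, 1.57193, 0.1294)  len=0.3781
  (v1,v5,v2) [++-] → (1.12535, 0.340665, 0.1294)–(1.2894, 0, 0.1294)  len=0.3781
  (v2,v5,v6) [-+-] → (1.12535, 0.340665, 0.1294)–(0.803903, 1.00807, 0.1294)  len=0.7408
  (v4,v8,v5) [--+] → (-0.0787571, 1.87601, 0.1294)–(1.25362, 1.57193, 0.1294)  len=1.3666
  (v5,v8,v9) [+-+] → (-0.0787571, 1.87601, 0.1294)–(-0.447415, 1.96015, 0.1294)  len=0.3781
  (v5,v9,v6) [++-] → (0.435245, 1.09221, 0.1294)–(0.803903, 1.00807, 0.1294)  len=0.3781
  (v6,v9,v10) [-+-] → (0.435245, 1.09221, 0.1294)–(-0.286911, 1.25705, 0.1294)  len=0.7407
  (v8,v12,v9) [--+] → (-1.51589, 1.1081, 0.1294)–(-0.447415, 1.96015, 0.1294)  len=1.3666
  (v9,v12,v13) [+-+] → (-1.51589, 1.1081, 0.1294)–(-1.81151, 0.872356, 0.1294)  len=0.3781
  (v9,v13,v10) [++-] → (-0.582524, 1.02131, 0.1294)–(-0.286911, 1.25705, 0.1294)  len=0.3781
  (v10,v13,v14) [-+-] → (-0.582524, 1.02131, 0.1294)–(-1.16169, 0.559444, 0.1294)  len=0.7408
  (v12,v16,v13) [--+] → (-1.81151, -0.494244, 0.1294)–(-1.81151, 0.872356, 0.1294)  len=1.3666
  (v13,v16,v17) [+-+] → (-1.81151, -0.494244, 0.1294)–(-1.81151, -0.872356, 0.1294)  len=0.3781
  (v13,v17,v14) [++-] → (-1.16169, 0.181332, 0.1294)–(-1.16169, 0.559444, 0.1294)  len=0.3781
  (v14,v17,v18) [-+-] → (-1.16169, 0.181332, 0.1294)–(-1.16169, -0.559444, 0.1294)  len=0.7408
  (v16,v20,v17) [--+] → (-0.743028, -1.7244, 0.1294)–(-1.81151, -0.872356, 0.1294)  len=1.3666
  (v17,v20,v21) [+-+] → (-0.743028, -1.7244, 0.1294)–(-0.447415, -1.96015, 0.1294)  len=0.3781
  (v17,v21,v18) [++-] → (-0.866079, -0.795189, 0.1294)–(-1.16169, -0.559444, 0.1294)  len=0.3781
  (v18,v21,v22) [-+-] → (-0.866079, -0.795189, 0.1294)–(-0.286911, -1.25705, 0.1294)  len=0.7408
  (v20,v24,v21) [--+] → (0.884965, -1.65607, 0.1294)–(-0.447415, -1.96015, 0.1294)  len=1.3666
  (v21,v24,v25) [+-+] → (0.884965, -1.65607, 0.1294)–(1.25362, -1.57193, 0.1294)  len=0.3781
  (v21,v25,v22) [++-] → (0.0817467, -1.17292, 0.1294)–(-0.286911, -1.25705, 0.1294)  len=0.3781
  (v22,v25,v26) [-+-] → (0.0817467, -1.17292, 0.1294)–(0.803903, -1.00807, 0.1294)  len=0.7407
  (v24,v0,v25) [--+] → (1.84655, -0.340665, 0.1294)–(1.25362, -1.57193, 0.1294)  len=1.3666
  (v25,v0,v1) [+-+] → (1.84655, -0.340665, 0.1294)–(2.0106, 0, 0.1294)  len=0.3781
  (v25,v1,v26) [++-] → (0.967951, -0.667404, 0.1294)–(0.803903, -1.00807, 0.1294)  len=0.3781
  (v26,v1,v2) [-+-] → (0.967951, -0.667404, 0.1294)–(1.2894, 0, 0.1294)  len=0.7408

Chained into 2 loop(s):
  loop 1: 14 segments, perimeter = 12.2131
  loop 2: 14 segments, perimeter = 7.8322
Total perimeter = 20.045


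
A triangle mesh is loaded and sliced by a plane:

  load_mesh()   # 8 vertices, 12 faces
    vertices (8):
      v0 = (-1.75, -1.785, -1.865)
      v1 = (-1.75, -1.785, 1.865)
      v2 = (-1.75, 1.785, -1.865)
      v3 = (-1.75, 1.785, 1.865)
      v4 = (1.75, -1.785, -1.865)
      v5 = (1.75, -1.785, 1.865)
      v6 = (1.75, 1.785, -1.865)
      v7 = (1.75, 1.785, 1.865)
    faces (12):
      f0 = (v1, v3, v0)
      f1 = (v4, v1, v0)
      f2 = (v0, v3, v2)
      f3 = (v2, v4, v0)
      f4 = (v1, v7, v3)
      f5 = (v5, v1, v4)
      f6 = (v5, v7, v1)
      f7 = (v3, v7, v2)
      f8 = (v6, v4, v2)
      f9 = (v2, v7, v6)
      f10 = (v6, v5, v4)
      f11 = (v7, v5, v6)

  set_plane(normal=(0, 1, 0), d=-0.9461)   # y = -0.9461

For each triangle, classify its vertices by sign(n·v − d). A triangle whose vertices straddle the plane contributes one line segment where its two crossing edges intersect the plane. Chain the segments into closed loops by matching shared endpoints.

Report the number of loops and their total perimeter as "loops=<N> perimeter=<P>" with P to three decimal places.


Straddling triangles (8 of 12):
  (v1,v3,v0) [-+-] → (-1.75, -0.9461, 1.865)–(-1.75, -0.9461, -0.988502)  len=2.8535
  (v0,v3,v2) [-++] → (-1.75, -0.9461, -0.988502)–(-1.75, -0.9461, -1.865)  len=0.8765
  (v2,v4,v0) [+--] → (0.927549, -0.9461, -1.865)–(-1.75, -0.9461, -1.865)  len=2.6775
  (v1,v7,v3) [-++] → (-0.927549, -0.9461, 1.865)–(-1.75, -0.9461, 1.865)  len=0.8225
  (v5,v7,v1) [-+-] → (1.75, -0.9461, 1.865)–(-0.927549, -0.9461, 1.865)  len=2.6775
  (v6,v4,v2) [+-+] → (1.75, -0.9461, -1.865)–(0.927549, -0.9461, -1.865)  len=0.8225
  (v6,v5,v4) [+--] → (1.75, -0.9461, 0.988502)–(1.75, -0.9461, -1.865)  len=2.8535
  (v7,v5,v6) [+-+] → (1.75, -0.9461, 1.865)–(1.75, -0.9461, 0.988502)  len=0.8765

Chained into 1 loop(s):
  loop 1: 8 segments, perimeter = 14.4600
Total perimeter = 14.460

loops=1 perimeter=14.460


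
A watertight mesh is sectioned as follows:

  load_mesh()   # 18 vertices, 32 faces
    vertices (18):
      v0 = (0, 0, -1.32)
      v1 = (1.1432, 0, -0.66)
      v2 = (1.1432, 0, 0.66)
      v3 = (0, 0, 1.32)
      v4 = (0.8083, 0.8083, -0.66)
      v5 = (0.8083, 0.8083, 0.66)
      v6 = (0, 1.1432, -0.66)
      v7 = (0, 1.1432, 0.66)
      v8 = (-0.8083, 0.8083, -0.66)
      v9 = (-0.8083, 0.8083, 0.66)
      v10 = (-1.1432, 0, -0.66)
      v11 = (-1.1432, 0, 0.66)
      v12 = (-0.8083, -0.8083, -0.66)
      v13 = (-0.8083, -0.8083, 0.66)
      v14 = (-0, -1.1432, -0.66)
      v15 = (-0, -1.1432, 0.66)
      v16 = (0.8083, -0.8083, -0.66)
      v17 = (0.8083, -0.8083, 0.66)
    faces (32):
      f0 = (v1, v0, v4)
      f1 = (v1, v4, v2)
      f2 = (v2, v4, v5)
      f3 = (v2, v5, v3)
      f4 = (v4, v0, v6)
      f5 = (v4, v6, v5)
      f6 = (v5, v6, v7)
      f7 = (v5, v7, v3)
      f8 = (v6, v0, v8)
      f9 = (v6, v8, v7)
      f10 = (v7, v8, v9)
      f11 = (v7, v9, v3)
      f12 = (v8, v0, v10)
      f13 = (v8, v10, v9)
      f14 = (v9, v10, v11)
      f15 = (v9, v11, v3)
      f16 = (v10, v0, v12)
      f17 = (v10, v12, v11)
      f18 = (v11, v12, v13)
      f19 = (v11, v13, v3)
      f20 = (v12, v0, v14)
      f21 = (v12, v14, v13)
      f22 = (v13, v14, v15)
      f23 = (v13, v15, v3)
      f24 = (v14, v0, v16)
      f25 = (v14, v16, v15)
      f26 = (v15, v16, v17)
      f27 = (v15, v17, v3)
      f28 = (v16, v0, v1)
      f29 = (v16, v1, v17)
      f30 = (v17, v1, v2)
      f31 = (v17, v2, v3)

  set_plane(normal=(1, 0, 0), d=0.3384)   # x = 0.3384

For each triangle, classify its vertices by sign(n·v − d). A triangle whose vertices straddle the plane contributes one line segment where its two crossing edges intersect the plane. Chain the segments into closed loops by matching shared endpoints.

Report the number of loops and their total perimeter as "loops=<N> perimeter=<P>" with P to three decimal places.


loops=1 perimeter=7.101

Straddling triangles (12 of 32):
  (v1,v0,v4) [+-+] → (0.3384, 0, -1.12463)–(0.3384, 0.3384, -1.04369)  len=0.3479
  (v2,v5,v3) [++-] → (0.3384, 0.3384, 1.04369)–(0.3384, 0, 1.12463)  len=0.3479
  (v4,v0,v6) [+--] → (0.3384, 0.3384, -1.04369)–(0.3384, 1.00299, -0.66)  len=0.7674
  (v4,v6,v5) [+-+] → (0.3384, 1.00299, -0.66)–(0.3384, 1.00299, -0.107373)  len=0.5526
  (v5,v6,v7) [+--] → (0.3384, 1.00299, -0.107373)–(0.3384, 1.00299, 0.66)  len=0.7674
  (v5,v7,v3) [+--] → (0.3384, 1.00299, 0.66)–(0.3384, 0.3384, 1.04369)  len=0.7674
  (v14,v0,v16) [--+] → (0.3384, -0.3384, -1.04369)–(0.3384, -1.00299, -0.66)  len=0.7674
  (v14,v16,v15) [-+-] → (0.3384, -1.00299, -0.66)–(0.3384, -1.00299, 0.107373)  len=0.7674
  (v15,v16,v17) [-++] → (0.3384, -1.00299, 0.107373)–(0.3384, -1.00299, 0.66)  len=0.5526
  (v15,v17,v3) [-+-] → (0.3384, -1.00299, 0.66)–(0.3384, -0.3384, 1.04369)  len=0.7674
  (v16,v0,v1) [+-+] → (0.3384, -0.3384, -1.04369)–(0.3384, 0, -1.12463)  len=0.3479
  (v17,v2,v3) [++-] → (0.3384, 0, 1.12463)–(0.3384, -0.3384, 1.04369)  len=0.3479

Chained into 1 loop(s):
  loop 1: 12 segments, perimeter = 7.1014
Total perimeter = 7.101


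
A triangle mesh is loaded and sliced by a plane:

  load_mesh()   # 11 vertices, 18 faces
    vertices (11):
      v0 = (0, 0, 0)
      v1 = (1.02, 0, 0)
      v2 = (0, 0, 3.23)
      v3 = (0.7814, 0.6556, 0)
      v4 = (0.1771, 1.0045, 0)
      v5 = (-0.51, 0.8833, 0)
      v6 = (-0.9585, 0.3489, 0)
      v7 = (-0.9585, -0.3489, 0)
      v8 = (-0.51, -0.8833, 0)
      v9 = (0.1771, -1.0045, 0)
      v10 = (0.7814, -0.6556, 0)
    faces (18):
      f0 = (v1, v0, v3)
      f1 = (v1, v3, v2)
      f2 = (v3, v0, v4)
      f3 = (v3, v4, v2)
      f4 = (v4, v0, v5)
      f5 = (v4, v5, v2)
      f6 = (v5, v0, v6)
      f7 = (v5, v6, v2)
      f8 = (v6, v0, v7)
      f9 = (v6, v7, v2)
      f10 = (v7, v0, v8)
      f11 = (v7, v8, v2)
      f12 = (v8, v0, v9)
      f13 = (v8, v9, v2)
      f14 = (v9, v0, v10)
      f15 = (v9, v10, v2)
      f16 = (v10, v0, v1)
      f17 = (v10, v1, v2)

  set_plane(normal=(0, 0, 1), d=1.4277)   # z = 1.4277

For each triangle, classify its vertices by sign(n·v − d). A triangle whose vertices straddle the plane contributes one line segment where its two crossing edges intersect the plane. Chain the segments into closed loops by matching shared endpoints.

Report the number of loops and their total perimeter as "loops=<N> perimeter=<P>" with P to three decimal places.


Straddling triangles (9 of 18):
  (v1,v3,v2) [--+] → (0.436012, 0.365817, 1.4277)–(0.569147, 0, 1.4277)  len=0.3893
  (v3,v4,v2) [--+] → (0.0988196, 0.560499, 1.4277)–(0.436012, 0.365817, 1.4277)  len=0.3894
  (v4,v5,v2) [--+] → (-0.284574, 0.49287, 1.4277)–(0.0988196, 0.560499, 1.4277)  len=0.3893
  (v5,v6,v2) [--+] → (-0.534831, 0.194682, 1.4277)–(-0.284574, 0.49287, 1.4277)  len=0.3893
  (v6,v7,v2) [--+] → (-0.534831, -0.194682, 1.4277)–(-0.534831, 0.194682, 1.4277)  len=0.3894
  (v7,v8,v2) [--+] → (-0.284574, -0.49287, 1.4277)–(-0.534831, -0.194682, 1.4277)  len=0.3893
  (v8,v9,v2) [--+] → (0.0988196, -0.560499, 1.4277)–(-0.284574, -0.49287, 1.4277)  len=0.3893
  (v9,v10,v2) [--+] → (0.436012, -0.365817, 1.4277)–(0.0988196, -0.560499, 1.4277)  len=0.3894
  (v10,v1,v2) [--+] → (0.569147, 0, 1.4277)–(0.436012, -0.365817, 1.4277)  len=0.3893

Chained into 1 loop(s):
  loop 1: 9 segments, perimeter = 3.5039
Total perimeter = 3.504

loops=1 perimeter=3.504


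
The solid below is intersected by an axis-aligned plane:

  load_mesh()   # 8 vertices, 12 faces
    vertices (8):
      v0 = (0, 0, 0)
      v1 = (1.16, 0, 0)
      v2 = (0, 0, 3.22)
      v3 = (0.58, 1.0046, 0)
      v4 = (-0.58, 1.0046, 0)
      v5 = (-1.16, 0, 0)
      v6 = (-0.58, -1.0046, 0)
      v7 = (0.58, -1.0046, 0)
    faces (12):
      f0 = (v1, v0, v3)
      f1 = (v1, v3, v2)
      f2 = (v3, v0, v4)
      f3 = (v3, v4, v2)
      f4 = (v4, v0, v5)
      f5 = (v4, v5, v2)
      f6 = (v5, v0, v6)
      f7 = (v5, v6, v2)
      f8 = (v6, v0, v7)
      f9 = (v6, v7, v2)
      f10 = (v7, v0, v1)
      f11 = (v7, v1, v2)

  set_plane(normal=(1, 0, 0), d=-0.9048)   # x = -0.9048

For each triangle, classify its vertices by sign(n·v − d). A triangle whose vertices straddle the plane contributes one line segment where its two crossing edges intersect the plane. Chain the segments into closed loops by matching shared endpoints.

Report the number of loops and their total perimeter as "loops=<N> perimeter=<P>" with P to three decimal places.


loops=1 perimeter=2.554

Straddling triangles (4 of 12):
  (v4,v0,v5) [++-] → (-0.9048, 0, 0)–(-0.9048, 0.442024, 0)  len=0.4420
  (v4,v5,v2) [+-+] → (-0.9048, 0.442024, 0)–(-0.9048, 0, 0.7084)  len=0.8350
  (v5,v0,v6) [-++] → (-0.9048, 0, 0)–(-0.9048, -0.442024, 0)  len=0.4420
  (v5,v6,v2) [-++] → (-0.9048, -0.442024, 0)–(-0.9048, 0, 0.7084)  len=0.8350

Chained into 1 loop(s):
  loop 1: 4 segments, perimeter = 2.5540
Total perimeter = 2.554


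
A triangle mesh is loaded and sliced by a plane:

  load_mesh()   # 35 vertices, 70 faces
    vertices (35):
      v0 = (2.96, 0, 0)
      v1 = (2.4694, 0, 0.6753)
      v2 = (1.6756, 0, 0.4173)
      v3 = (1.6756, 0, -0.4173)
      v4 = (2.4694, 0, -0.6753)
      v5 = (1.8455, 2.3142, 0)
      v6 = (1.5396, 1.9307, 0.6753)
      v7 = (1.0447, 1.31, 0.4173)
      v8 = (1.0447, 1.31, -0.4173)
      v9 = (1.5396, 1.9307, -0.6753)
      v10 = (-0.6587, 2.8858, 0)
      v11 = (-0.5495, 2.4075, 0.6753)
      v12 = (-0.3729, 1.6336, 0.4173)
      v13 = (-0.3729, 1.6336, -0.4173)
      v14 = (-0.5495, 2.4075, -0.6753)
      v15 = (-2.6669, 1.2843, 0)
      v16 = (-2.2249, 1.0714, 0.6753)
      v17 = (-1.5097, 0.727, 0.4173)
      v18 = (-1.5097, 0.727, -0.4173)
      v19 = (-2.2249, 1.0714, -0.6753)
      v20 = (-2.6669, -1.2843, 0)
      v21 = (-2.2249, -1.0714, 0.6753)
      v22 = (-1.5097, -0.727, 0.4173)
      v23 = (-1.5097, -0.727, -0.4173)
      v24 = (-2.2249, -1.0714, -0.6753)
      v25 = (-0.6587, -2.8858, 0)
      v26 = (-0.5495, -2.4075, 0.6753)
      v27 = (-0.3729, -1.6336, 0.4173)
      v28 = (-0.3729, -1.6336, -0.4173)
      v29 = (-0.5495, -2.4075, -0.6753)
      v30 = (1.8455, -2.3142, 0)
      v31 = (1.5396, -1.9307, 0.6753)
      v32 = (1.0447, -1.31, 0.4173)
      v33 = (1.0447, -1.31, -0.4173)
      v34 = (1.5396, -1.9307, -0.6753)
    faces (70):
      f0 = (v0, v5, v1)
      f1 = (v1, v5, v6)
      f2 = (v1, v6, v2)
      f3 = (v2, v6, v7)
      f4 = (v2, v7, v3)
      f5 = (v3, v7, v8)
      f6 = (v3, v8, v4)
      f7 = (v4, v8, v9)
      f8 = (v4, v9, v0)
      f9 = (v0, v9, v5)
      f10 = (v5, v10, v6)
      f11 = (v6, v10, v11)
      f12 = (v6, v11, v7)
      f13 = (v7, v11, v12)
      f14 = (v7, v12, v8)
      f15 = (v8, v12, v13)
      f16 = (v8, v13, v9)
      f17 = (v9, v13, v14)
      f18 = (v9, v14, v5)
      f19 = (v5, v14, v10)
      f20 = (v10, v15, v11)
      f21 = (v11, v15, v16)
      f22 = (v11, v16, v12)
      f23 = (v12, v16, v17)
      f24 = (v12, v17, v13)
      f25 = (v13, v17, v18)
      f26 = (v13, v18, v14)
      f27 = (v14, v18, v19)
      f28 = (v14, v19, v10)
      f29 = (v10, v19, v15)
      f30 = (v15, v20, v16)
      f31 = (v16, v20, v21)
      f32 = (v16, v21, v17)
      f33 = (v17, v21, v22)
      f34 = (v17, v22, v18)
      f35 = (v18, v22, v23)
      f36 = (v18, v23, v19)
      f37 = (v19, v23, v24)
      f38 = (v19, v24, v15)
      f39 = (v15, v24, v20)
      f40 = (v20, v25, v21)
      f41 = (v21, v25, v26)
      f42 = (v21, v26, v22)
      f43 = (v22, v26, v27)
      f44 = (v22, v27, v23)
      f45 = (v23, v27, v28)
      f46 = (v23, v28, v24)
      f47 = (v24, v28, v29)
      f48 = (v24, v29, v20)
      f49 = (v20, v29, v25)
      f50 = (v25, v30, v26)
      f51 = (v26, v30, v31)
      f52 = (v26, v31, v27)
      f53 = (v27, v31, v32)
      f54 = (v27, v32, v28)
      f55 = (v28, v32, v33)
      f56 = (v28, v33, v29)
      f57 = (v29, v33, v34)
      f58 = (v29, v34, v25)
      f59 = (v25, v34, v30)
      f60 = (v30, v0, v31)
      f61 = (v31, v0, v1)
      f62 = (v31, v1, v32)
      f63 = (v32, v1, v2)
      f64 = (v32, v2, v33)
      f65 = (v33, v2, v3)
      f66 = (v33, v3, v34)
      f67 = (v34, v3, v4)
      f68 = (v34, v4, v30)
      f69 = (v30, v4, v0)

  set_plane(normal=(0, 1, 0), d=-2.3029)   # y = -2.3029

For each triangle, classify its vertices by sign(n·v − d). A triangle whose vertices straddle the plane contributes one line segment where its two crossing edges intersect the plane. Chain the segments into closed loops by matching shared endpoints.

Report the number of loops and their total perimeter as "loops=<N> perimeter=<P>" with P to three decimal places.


Straddling triangles (16 of 70):
  (v20,v25,v21) [+-+] → (-1.38963, -2.3029, 0)–(-1.16186, -2.3029, 0.216949)  len=0.3146
  (v21,v25,v26) [+--] → (-1.16186, -2.3029, 0.216949)–(-0.680663, -2.3029, 0.6753)  len=0.6646
  (v21,v26,v22) [+-+] → (-0.680663, -2.3029, 0.6753)–(-0.609266, -2.3029, 0.659241)  len=0.0732
  (v22,v26,v27) [+-+] → (-0.609266, -2.3029, 0.659241)–(-0.525631, -2.3029, 0.640429)  len=0.0857
  (v24,v28,v29) [++-] → (-0.525631, -2.3029, -0.640429)–(-0.680663, -2.3029, -0.6753)  len=0.1589
  (v24,v29,v20) [+-+] → (-0.680663, -2.3029, -0.6753)–(-0.746687, -2.3029, -0.612411)  len=0.0912
  (v20,v29,v25) [+--] → (-0.746687, -2.3029, -0.612411)–(-1.38963, -2.3029, 0)  len=0.8879
  (v26,v30,v31) [--+] → (1.83649, -2.3029, 0.019898)–(-0.0911949, -2.3029, 0.6753)  len=2.0361
  (v26,v31,v27) [-++] → (-0.0911949, -2.3029, 0.6753)–(-0.525631, -2.3029, 0.640429)  len=0.4358
  (v28,v33,v29) [++-] → (-0.397561, -2.3029, -0.650711)–(-0.525631, -2.3029, -0.640429)  len=0.1285
  (v29,v33,v34) [-++] → (-0.397561, -2.3029, -0.650711)–(-0.0911949, -2.3029, -0.6753)  len=0.3074
  (v29,v34,v25) [-+-] → (-0.0911949, -2.3029, -0.6753)–(0.682928, -2.3029, -0.412137)  len=0.8176
  (v25,v34,v30) [-+-] → (0.682928, -2.3029, -0.412137)–(1.83649, -2.3029, -0.019898)  len=1.2184
  (v30,v0,v31) [-++] → (1.85094, -2.3029, 0)–(1.83649, -2.3029, 0.019898)  len=0.0246
  (v34,v4,v30) [++-] → (1.84855, -2.3029, -0.00329742)–(1.83649, -2.3029, -0.019898)  len=0.0205
  (v30,v4,v0) [-++] → (1.84855, -2.3029, -0.00329742)–(1.85094, -2.3029, 0)  len=0.0041

Chained into 1 loop(s):
  loop 1: 16 segments, perimeter = 7.2690
Total perimeter = 7.269

loops=1 perimeter=7.269


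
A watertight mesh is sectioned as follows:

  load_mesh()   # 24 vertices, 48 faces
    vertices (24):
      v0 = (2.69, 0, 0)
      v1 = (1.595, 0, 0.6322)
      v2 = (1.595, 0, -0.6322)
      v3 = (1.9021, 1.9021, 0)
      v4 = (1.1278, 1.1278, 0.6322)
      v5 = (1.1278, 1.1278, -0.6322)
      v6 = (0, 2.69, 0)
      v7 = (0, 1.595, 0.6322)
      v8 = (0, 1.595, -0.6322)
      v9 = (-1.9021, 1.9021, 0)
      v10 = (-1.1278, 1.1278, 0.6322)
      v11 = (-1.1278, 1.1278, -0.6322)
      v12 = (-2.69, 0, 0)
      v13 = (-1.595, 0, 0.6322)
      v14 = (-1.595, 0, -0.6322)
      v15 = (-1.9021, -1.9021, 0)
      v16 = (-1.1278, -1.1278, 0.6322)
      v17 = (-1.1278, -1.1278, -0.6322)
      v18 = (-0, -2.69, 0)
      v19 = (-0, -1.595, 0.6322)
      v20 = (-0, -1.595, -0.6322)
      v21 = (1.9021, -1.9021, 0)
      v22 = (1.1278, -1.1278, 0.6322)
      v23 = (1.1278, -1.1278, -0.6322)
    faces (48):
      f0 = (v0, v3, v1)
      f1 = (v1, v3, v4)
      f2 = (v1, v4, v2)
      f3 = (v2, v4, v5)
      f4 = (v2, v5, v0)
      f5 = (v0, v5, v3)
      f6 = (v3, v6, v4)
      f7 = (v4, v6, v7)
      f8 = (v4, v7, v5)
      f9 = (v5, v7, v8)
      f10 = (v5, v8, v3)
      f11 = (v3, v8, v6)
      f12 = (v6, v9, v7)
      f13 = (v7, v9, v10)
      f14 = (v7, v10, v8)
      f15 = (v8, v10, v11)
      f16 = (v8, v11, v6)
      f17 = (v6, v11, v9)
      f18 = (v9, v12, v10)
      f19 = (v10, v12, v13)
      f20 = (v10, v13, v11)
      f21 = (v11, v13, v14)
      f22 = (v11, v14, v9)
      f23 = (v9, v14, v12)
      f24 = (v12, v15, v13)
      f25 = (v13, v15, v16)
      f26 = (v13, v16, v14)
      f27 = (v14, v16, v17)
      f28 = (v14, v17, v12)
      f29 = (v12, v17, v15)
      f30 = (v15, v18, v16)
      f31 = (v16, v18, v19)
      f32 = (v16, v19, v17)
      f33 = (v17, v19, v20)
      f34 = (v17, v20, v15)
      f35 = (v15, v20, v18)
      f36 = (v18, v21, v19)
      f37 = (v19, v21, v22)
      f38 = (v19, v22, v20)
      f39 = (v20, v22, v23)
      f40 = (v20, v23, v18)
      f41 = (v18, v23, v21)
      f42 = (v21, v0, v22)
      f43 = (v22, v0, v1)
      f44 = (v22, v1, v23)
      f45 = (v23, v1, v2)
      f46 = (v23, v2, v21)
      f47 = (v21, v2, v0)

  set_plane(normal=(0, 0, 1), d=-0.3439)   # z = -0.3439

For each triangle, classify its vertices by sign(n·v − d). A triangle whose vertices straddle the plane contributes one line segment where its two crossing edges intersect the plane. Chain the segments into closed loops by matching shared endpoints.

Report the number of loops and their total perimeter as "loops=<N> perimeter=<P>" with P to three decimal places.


loops=2 perimeter=22.589

Straddling triangles (32 of 48):
  (v1,v4,v2) [++-] → (1.48847, 0.257153, -0.3439)–(1.595, 0, -0.3439)  len=0.2783
  (v2,v4,v5) [-+-] → (1.48847, 0.257153, -0.3439)–(1.1278, 1.1278, -0.3439)  len=0.9424
  (v2,v5,v0) [--+] → (1.8402, 0.613493, -0.3439)–(2.09435, 0, -0.3439)  len=0.6641
  (v0,v5,v3) [+-+] → (1.8402, 0.613493, -0.3439)–(1.4809, 1.4809, -0.3439)  len=0.9389
  (v4,v7,v5) [++-] → (0.870647, 1.23433, -0.3439)–(1.1278, 1.1278, -0.3439)  len=0.2783
  (v5,v7,v8) [-+-] → (0.870647, 1.23433, -0.3439)–(0, 1.595, -0.3439)  len=0.9424
  (v5,v8,v3) [--+] → (0.867408, 1.73505, -0.3439)–(1.4809, 1.4809, -0.3439)  len=0.6641
  (v3,v8,v6) [+-+] → (0.867408, 1.73505, -0.3439)–(0, 2.09435, -0.3439)  len=0.9389
  (v7,v10,v8) [++-] → (-0.257153, 1.48847, -0.3439)–(0, 1.595, -0.3439)  len=0.2783
  (v8,v10,v11) [-+-] → (-0.257153, 1.48847, -0.3439)–(-1.1278, 1.1278, -0.3439)  len=0.9424
  (v8,v11,v6) [--+] → (-0.613493, 1.8402, -0.3439)–(0, 2.09435, -0.3439)  len=0.6641
  (v6,v11,v9) [+-+] → (-0.613493, 1.8402, -0.3439)–(-1.4809, 1.4809, -0.3439)  len=0.9389
  (v10,v13,v11) [++-] → (-1.23433, 0.870647, -0.3439)–(-1.1278, 1.1278, -0.3439)  len=0.2783
  (v11,v13,v14) [-+-] → (-1.23433, 0.870647, -0.3439)–(-1.595, 0, -0.3439)  len=0.9424
  (v11,v14,v9) [--+] → (-1.73505, 0.867408, -0.3439)–(-1.4809, 1.4809, -0.3439)  len=0.6641
  (v9,v14,v12) [+-+] → (-1.73505, 0.867408, -0.3439)–(-2.09435, 0, -0.3439)  len=0.9389
  (v13,v16,v14) [++-] → (-1.48847, -0.257153, -0.3439)–(-1.595, 0, -0.3439)  len=0.2783
  (v14,v16,v17) [-+-] → (-1.48847, -0.257153, -0.3439)–(-1.1278, -1.1278, -0.3439)  len=0.9424
  (v14,v17,v12) [--+] → (-1.8402, -0.613493, -0.3439)–(-2.09435, 0, -0.3439)  len=0.6641
  (v12,v17,v15) [+-+] → (-1.8402, -0.613493, -0.3439)–(-1.4809, -1.4809, -0.3439)  len=0.9389
  (v16,v19,v17) [++-] → (-0.870647, -1.23433, -0.3439)–(-1.1278, -1.1278, -0.3439)  len=0.2783
  (v17,v19,v20) [-+-] → (-0.870647, -1.23433, -0.3439)–(0, -1.595, -0.3439)  len=0.9424
  (v17,v20,v15) [--+] → (-0.867408, -1.73505, -0.3439)–(-1.4809, -1.4809, -0.3439)  len=0.6641
  (v15,v20,v18) [+-+] → (-0.867408, -1.73505, -0.3439)–(0, -2.09435, -0.3439)  len=0.9389
  (v19,v22,v20) [++-] → (0.257153, -1.48847, -0.3439)–(0, -1.595, -0.3439)  len=0.2783
  (v20,v22,v23) [-+-] → (0.257153, -1.48847, -0.3439)–(1.1278, -1.1278, -0.3439)  len=0.9424
  (v20,v23,v18) [--+] → (0.613493, -1.8402, -0.3439)–(0, -2.09435, -0.3439)  len=0.6641
  (v18,v23,v21) [+-+] → (0.613493, -1.8402, -0.3439)–(1.4809, -1.4809, -0.3439)  len=0.9389
  (v22,v1,v23) [++-] → (1.23433, -0.870647, -0.3439)–(1.1278, -1.1278, -0.3439)  len=0.2783
  (v23,v1,v2) [-+-] → (1.23433, -0.870647, -0.3439)–(1.595, 0, -0.3439)  len=0.9424
  (v23,v2,v21) [--+] → (1.73505, -0.867408, -0.3439)–(1.4809, -1.4809, -0.3439)  len=0.6641
  (v21,v2,v0) [+-+] → (1.73505, -0.867408, -0.3439)–(2.09435, 0, -0.3439)  len=0.9389

Chained into 2 loop(s):
  loop 1: 16 segments, perimeter = 9.7659
  loop 2: 16 segments, perimeter = 12.8234
Total perimeter = 22.589


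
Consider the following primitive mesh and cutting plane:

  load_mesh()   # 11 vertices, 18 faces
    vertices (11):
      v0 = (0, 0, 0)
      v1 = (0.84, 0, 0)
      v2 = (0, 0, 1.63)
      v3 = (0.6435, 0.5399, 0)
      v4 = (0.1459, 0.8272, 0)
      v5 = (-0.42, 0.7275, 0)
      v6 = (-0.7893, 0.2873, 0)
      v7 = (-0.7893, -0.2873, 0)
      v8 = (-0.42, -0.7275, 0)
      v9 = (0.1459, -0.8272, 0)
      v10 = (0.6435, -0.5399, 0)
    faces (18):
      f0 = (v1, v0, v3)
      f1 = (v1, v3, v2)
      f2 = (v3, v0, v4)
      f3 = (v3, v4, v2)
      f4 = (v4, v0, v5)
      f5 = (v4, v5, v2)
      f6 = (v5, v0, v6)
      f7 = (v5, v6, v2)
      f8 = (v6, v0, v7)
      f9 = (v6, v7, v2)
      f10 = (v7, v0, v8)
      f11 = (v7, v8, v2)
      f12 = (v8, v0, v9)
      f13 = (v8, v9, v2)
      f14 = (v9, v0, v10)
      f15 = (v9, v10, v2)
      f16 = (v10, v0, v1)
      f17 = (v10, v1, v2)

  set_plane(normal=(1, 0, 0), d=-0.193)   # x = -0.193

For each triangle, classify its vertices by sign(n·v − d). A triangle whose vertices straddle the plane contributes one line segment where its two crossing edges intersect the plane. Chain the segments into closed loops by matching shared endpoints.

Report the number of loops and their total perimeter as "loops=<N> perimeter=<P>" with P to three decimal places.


loops=1 perimeter=4.517

Straddling triangles (10 of 18):
  (v4,v0,v5) [++-] → (-0.193, 0.334304, 0)–(-0.193, 0.767493, 0)  len=0.4332
  (v4,v5,v2) [+-+] → (-0.193, 0.767493, 0)–(-0.193, 0.334304, 0.880976)  len=0.9817
  (v5,v0,v6) [-+-] → (-0.193, 0.334304, 0)–(-0.193, 0.0702507, 0)  len=0.2641
  (v5,v6,v2) [--+] → (-0.193, 0.0702507, 1.23143)–(-0.193, 0.334304, 0.880976)  len=0.4388
  (v6,v0,v7) [-+-] → (-0.193, 0.0702507, 0)–(-0.193, -0.0702507, 0)  len=0.1405
  (v6,v7,v2) [--+] → (-0.193, -0.0702507, 1.23143)–(-0.193, 0.0702507, 1.23143)  len=0.1405
  (v7,v0,v8) [-+-] → (-0.193, -0.0702507, 0)–(-0.193, -0.334304, 0)  len=0.2641
  (v7,v8,v2) [--+] → (-0.193, -0.334304, 0.880976)–(-0.193, -0.0702507, 1.23143)  len=0.4388
  (v8,v0,v9) [-++] → (-0.193, -0.334304, 0)–(-0.193, -0.767493, 0)  len=0.4332
  (v8,v9,v2) [-++] → (-0.193, -0.767493, 0)–(-0.193, -0.334304, 0.880976)  len=0.9817

Chained into 1 loop(s):
  loop 1: 10 segments, perimeter = 4.5165
Total perimeter = 4.517


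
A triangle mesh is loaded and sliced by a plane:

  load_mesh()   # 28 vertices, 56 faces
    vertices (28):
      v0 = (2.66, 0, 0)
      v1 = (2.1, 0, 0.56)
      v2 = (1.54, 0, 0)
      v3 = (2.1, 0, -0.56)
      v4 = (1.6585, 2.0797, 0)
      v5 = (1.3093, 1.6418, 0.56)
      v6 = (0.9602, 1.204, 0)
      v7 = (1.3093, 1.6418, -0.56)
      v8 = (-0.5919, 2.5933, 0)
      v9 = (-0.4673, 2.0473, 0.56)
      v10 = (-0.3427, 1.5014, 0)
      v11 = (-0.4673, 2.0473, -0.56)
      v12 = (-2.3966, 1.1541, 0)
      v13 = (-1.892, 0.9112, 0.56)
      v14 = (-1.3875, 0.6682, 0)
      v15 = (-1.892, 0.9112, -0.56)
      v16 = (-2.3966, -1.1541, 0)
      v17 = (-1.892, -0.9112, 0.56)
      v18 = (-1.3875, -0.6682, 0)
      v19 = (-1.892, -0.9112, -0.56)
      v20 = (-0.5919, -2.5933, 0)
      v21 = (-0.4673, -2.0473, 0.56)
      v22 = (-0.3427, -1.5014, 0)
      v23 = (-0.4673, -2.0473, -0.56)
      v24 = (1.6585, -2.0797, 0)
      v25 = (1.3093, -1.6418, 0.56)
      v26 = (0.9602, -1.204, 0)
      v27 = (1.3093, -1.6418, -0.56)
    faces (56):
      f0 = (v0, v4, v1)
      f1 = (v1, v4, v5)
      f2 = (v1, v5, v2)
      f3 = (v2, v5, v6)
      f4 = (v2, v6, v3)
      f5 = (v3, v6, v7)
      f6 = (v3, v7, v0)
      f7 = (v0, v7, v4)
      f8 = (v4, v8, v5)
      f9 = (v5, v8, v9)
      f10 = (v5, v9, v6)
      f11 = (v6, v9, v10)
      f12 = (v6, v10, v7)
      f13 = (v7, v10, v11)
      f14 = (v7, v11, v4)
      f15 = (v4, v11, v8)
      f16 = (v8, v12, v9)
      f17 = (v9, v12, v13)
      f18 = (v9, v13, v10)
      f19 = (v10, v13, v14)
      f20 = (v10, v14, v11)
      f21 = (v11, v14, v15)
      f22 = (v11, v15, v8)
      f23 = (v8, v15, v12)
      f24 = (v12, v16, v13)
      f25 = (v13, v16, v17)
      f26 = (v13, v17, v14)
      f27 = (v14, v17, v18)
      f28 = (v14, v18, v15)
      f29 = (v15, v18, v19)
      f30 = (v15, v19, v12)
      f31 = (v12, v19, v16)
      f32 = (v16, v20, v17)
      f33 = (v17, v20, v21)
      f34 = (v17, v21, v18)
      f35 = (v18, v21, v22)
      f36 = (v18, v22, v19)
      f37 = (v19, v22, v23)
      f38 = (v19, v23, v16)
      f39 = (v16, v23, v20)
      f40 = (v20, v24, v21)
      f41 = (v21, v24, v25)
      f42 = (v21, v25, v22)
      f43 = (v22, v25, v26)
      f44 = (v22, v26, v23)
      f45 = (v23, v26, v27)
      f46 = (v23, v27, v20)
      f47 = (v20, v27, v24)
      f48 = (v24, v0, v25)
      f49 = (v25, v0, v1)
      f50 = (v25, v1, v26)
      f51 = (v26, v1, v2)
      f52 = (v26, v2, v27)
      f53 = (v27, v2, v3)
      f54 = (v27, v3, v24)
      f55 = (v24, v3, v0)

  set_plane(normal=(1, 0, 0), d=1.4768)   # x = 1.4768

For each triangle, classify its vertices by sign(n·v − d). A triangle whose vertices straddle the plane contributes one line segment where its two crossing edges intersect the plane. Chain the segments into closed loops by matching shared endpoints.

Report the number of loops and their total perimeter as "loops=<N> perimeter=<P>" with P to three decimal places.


Straddling triangles (20 of 56):
  (v1,v4,v5) [++-] → (1.4768, 1.85185, 0.291386)–(1.4768, 1.29401, 0.56)  len=0.6191
  (v1,v5,v2) [+-+] → (1.4768, 1.29401, 0.56)–(1.4768, 0.449769, 0.153411)  len=0.9370
  (v2,v5,v6) [+--] → (1.4768, 0.449769, 0.153411)–(1.4768, 0.13124, 0)  len=0.3535
  (v2,v6,v3) [+-+] → (1.4768, 0.13124, 0)–(1.4768, 0.658302, -0.253813)  len=0.5850
  (v3,v6,v7) [+--] → (1.4768, 0.658302, -0.253813)–(1.4768, 1.29401, -0.56)  len=0.7056
  (v3,v7,v0) [+-+] → (1.4768, 1.29401, -0.56)–(1.4768, 1.4382, -0.490555)  len=0.1600
  (v0,v7,v4) [+-+] → (1.4768, 1.4382, -0.490555)–(1.4768, 1.85185, -0.291386)  len=0.4591
  (v4,v8,v5) [+--] → (1.4768, 2.12117, 0)–(1.4768, 1.85185, 0.291386)  len=0.3968
  (v7,v11,v4) [--+] → (1.4768, 2.07693, -0.0478653)–(1.4768, 1.85185, -0.291386)  len=0.3316
  (v4,v11,v8) [+--] → (1.4768, 2.07693, -0.0478653)–(1.4768, 2.12117, 0)  len=0.0652
  (v20,v24,v21) [-+-] → (1.4768, -2.12117, 0)–(1.4768, -2.07693, 0.0478653)  len=0.0652
  (v21,v24,v25) [-+-] → (1.4768, -2.07693, 0.0478653)–(1.4768, -1.85185, 0.291386)  len=0.3316
  (v20,v27,v24) [--+] → (1.4768, -1.85185, -0.291386)–(1.4768, -2.12117, 0)  len=0.3968
  (v24,v0,v25) [++-] → (1.4768, -1.4382, 0.490555)–(1.4768, -1.85185, 0.291386)  len=0.4591
  (v25,v0,v1) [-++] → (1.4768, -1.4382, 0.490555)–(1.4768, -1.29401, 0.56)  len=0.1600
  (v25,v1,v26) [-+-] → (1.4768, -1.29401, 0.56)–(1.4768, -0.658302, 0.253813)  len=0.7056
  (v26,v1,v2) [-++] → (1.4768, -0.658302, 0.253813)–(1.4768, -0.13124, 0)  len=0.5850
  (v26,v2,v27) [-+-] → (1.4768, -0.13124, 0)–(1.4768, -0.449769, -0.153411)  len=0.3535
  (v27,v2,v3) [-++] → (1.4768, -0.449769, -0.153411)–(1.4768, -1.29401, -0.56)  len=0.9370
  (v27,v3,v24) [-++] → (1.4768, -1.29401, -0.56)–(1.4768, -1.85185, -0.291386)  len=0.6191

Chained into 2 loop(s):
  loop 1: 10 segments, perimeter = 4.6130
  loop 2: 10 segments, perimeter = 4.6130
Total perimeter = 9.226

loops=2 perimeter=9.226


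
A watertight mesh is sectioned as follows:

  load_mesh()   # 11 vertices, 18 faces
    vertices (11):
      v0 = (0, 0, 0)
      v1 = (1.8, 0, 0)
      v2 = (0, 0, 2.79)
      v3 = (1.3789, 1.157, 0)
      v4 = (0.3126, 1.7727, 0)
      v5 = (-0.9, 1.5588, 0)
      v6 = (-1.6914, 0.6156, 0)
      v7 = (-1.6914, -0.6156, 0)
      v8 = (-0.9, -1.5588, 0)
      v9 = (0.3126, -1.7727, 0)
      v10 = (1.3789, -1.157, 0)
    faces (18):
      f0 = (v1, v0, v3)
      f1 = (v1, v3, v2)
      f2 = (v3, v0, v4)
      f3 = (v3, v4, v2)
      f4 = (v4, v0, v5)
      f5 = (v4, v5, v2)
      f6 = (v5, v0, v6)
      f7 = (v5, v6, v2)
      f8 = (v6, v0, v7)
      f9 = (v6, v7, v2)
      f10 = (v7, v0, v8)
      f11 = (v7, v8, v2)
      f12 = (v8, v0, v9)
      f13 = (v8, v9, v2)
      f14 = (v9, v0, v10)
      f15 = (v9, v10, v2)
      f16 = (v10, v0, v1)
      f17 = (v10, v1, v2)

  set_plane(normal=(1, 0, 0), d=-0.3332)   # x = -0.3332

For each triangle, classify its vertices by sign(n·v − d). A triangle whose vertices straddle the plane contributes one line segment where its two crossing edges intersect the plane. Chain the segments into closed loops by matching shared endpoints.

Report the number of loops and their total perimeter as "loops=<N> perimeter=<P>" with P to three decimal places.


loops=1 perimeter=9.015

Straddling triangles (10 of 18):
  (v4,v0,v5) [++-] → (-0.3332, 0.577102, 0)–(-0.3332, 1.65878, 0)  len=1.0817
  (v4,v5,v2) [+-+] → (-0.3332, 1.65878, 0)–(-0.3332, 0.577102, 1.75708)  len=2.0633
  (v5,v0,v6) [-+-] → (-0.3332, 0.577102, 0)–(-0.3332, 0.121271, 0)  len=0.4558
  (v5,v6,v2) [--+] → (-0.3332, 0.121271, 2.24038)–(-0.3332, 0.577102, 1.75708)  len=0.6643
  (v6,v0,v7) [-+-] → (-0.3332, 0.121271, 0)–(-0.3332, -0.121271, 0)  len=0.2425
  (v6,v7,v2) [--+] → (-0.3332, -0.121271, 2.24038)–(-0.3332, 0.121271, 2.24038)  len=0.2425
  (v7,v0,v8) [-+-] → (-0.3332, -0.121271, 0)–(-0.3332, -0.577102, 0)  len=0.4558
  (v7,v8,v2) [--+] → (-0.3332, -0.577102, 1.75708)–(-0.3332, -0.121271, 2.24038)  len=0.6643
  (v8,v0,v9) [-++] → (-0.3332, -0.577102, 0)–(-0.3332, -1.65878, 0)  len=1.0817
  (v8,v9,v2) [-++] → (-0.3332, -1.65878, 0)–(-0.3332, -0.577102, 1.75708)  len=2.0633

Chained into 1 loop(s):
  loop 1: 10 segments, perimeter = 9.0155
Total perimeter = 9.015
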